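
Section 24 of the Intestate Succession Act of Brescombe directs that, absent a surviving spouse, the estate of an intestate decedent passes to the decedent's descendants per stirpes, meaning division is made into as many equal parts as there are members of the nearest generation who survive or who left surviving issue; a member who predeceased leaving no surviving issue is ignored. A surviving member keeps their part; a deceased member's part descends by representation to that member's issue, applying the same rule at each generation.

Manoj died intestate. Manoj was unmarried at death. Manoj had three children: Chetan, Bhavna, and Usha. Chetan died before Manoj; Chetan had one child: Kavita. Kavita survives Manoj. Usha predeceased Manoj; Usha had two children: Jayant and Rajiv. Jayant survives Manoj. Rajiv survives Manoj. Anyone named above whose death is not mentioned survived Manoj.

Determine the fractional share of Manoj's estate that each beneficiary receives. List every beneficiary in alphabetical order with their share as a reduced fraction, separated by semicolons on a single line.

Bhavna 1/3; Jayant 1/6; Kavita 1/3; Rajiv 1/6

There is no surviving spouse, so the entire estate passes to Manoj's descendants per stirpes.
The estate is divided into 3 equal shares of 1/3 among Chetan, Bhavna, Usha.
Chetan predeceased; the 1/3 allotted to Chetan's branch passes to Chetan's issue by representation.
Kavita is the sole taker at this level and receives the full 1/3.
Bhavna is living and takes 1/3.
Usha predeceased; the 1/3 allotted to Usha's branch passes to Usha's issue by representation.
The 1/3 is divided into 2 equal shares of 1/6 among Jayant, Rajiv.
Jayant is living and takes 1/6.
Rajiv is living and takes 1/6.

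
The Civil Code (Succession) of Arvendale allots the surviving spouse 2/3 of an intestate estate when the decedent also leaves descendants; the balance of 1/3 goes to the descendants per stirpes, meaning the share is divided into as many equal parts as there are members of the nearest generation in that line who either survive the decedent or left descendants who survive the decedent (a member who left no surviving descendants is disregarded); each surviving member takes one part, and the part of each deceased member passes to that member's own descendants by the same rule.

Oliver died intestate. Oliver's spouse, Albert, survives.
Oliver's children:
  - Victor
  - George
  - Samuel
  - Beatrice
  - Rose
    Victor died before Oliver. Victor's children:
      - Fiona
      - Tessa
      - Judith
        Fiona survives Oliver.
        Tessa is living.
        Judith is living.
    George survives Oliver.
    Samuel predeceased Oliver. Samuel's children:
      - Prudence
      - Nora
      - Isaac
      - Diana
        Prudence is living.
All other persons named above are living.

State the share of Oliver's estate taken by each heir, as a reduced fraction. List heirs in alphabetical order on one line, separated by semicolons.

Albert 2/3; Beatrice 1/15; Diana 1/60; Fiona 1/45; George 1/15; Isaac 1/60; Judith 1/45; Nora 1/60; Prudence 1/60; Rose 1/15; Tessa 1/45

Albert, as surviving spouse, takes 2/3.
The remaining 1/3 passes to Oliver's descendants per stirpes.
The 1/3 is divided into 5 equal shares of 1/15 among Victor, George, Samuel, Beatrice, Rose.
Victor predeceased; the 1/15 allotted to Victor's branch passes to Victor's issue by representation.
The 1/15 is divided into 3 equal shares of 1/45 among Fiona, Tessa, Judith.
Fiona is living and takes 1/45.
Tessa is living and takes 1/45.
Judith is living and takes 1/45.
George is living and takes 1/15.
Samuel predeceased; the 1/15 allotted to Samuel's branch passes to Samuel's issue by representation.
The 1/15 is divided into 4 equal shares of 1/60 among Prudence, Nora, Isaac, Diana.
Prudence is living and takes 1/60.
Nora is living and takes 1/60.
Isaac is living and takes 1/60.
Diana is living and takes 1/60.
Beatrice is living and takes 1/15.
Rose is living and takes 1/15.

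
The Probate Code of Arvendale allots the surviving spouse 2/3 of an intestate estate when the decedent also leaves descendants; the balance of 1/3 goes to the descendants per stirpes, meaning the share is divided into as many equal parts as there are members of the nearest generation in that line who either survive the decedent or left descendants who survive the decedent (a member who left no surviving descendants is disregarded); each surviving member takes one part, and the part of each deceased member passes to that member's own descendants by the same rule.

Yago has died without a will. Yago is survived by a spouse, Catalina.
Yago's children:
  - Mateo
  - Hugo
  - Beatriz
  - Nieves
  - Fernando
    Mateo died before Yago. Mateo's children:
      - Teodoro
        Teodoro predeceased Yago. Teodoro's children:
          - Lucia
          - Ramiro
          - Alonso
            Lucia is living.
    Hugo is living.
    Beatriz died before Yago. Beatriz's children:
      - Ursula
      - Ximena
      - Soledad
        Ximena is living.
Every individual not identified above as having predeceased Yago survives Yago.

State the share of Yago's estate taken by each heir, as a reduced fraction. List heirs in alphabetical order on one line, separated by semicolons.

Alonso 1/45; Catalina 2/3; Fernando 1/15; Hugo 1/15; Lucia 1/45; Nieves 1/15; Ramiro 1/45; Soledad 1/45; Ursula 1/45; Ximena 1/45

Catalina, as surviving spouse, takes 2/3.
The remaining 1/3 passes to Yago's descendants per stirpes.
The 1/3 is divided into 5 equal shares of 1/15 among Mateo, Hugo, Beatriz, Nieves, Fernando.
Mateo predeceased; the 1/15 allotted to Mateo's branch passes to Mateo's issue by representation.
Teodoro's line is the sole branch at this level, so the full 1/15 passes to Teodoro's issue by representation.
The 1/15 is divided into 3 equal shares of 1/45 among Lucia, Ramiro, Alonso.
Lucia is living and takes 1/45.
Ramiro is living and takes 1/45.
Alonso is living and takes 1/45.
Hugo is living and takes 1/15.
Beatriz predeceased; the 1/15 allotted to Beatriz's branch passes to Beatriz's issue by representation.
The 1/15 is divided into 3 equal shares of 1/45 among Ursula, Ximena, Soledad.
Ursula is living and takes 1/45.
Ximena is living and takes 1/45.
Soledad is living and takes 1/45.
Nieves is living and takes 1/15.
Fernando is living and takes 1/15.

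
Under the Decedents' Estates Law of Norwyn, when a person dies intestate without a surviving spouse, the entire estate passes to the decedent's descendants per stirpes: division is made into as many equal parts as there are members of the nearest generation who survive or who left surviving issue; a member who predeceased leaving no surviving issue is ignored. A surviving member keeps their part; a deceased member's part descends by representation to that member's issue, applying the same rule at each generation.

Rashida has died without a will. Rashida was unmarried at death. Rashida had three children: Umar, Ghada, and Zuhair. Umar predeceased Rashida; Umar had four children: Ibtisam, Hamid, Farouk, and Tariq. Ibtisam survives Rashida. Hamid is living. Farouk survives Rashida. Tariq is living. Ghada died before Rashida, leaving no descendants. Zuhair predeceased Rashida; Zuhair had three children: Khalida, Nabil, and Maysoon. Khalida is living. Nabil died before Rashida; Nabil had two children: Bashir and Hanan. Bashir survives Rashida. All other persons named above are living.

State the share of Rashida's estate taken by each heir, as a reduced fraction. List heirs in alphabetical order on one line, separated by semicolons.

There is no surviving spouse, so the entire estate passes to Rashida's descendants per stirpes.
Ghada left no surviving issue, so that branch lapses and is disregarded.
The estate is divided into 2 equal shares of 1/2 among Umar, Zuhair.
Umar predeceased; the 1/2 allotted to Umar's branch passes to Umar's issue by representation.
The 1/2 is divided into 4 equal shares of 1/8 among Ibtisam, Hamid, Farouk, Tariq.
Ibtisam is living and takes 1/8.
Hamid is living and takes 1/8.
Farouk is living and takes 1/8.
Tariq is living and takes 1/8.
Zuhair predeceased; the 1/2 allotted to Zuhair's branch passes to Zuhair's issue by representation.
The 1/2 is divided into 3 equal shares of 1/6 among Khalida, Nabil, Maysoon.
Khalida is living and takes 1/6.
Nabil predeceased; the 1/6 allotted to Nabil's branch passes to Nabil's issue by representation.
The 1/6 is divided into 2 equal shares of 1/12 among Bashir, Hanan.
Bashir is living and takes 1/12.
Hanan is living and takes 1/12.
Maysoon is living and takes 1/6.

Bashir 1/12; Farouk 1/8; Hamid 1/8; Hanan 1/12; Ibtisam 1/8; Khalida 1/6; Maysoon 1/6; Tariq 1/8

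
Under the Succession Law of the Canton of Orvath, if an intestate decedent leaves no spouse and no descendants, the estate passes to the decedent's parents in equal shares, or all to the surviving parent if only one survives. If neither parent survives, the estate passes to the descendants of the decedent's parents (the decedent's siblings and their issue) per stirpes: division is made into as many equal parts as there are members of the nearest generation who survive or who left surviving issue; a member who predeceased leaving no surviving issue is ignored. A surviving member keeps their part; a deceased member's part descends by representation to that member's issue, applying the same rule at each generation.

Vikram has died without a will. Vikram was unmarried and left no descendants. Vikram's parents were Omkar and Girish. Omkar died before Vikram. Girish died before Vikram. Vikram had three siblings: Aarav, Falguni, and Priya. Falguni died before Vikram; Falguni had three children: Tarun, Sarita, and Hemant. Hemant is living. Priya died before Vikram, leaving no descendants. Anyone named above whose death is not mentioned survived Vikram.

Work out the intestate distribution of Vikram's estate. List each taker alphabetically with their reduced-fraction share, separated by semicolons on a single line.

Aarav 1/2; Hemant 1/6; Sarita 1/6; Tarun 1/6

Neither parent survives and there are no descendants, so the estate passes to Vikram's siblings and their issue per stirpes.
Priya left no surviving issue, so that branch lapses and is disregarded.
The estate is divided into 2 equal shares of 1/2 among Aarav, Falguni.
Aarav is living and takes 1/2.
Falguni predeceased; the 1/2 allotted to Falguni's branch passes to Falguni's issue by representation.
The 1/2 is divided into 3 equal shares of 1/6 among Tarun, Sarita, Hemant.
Tarun is living and takes 1/6.
Sarita is living and takes 1/6.
Hemant is living and takes 1/6.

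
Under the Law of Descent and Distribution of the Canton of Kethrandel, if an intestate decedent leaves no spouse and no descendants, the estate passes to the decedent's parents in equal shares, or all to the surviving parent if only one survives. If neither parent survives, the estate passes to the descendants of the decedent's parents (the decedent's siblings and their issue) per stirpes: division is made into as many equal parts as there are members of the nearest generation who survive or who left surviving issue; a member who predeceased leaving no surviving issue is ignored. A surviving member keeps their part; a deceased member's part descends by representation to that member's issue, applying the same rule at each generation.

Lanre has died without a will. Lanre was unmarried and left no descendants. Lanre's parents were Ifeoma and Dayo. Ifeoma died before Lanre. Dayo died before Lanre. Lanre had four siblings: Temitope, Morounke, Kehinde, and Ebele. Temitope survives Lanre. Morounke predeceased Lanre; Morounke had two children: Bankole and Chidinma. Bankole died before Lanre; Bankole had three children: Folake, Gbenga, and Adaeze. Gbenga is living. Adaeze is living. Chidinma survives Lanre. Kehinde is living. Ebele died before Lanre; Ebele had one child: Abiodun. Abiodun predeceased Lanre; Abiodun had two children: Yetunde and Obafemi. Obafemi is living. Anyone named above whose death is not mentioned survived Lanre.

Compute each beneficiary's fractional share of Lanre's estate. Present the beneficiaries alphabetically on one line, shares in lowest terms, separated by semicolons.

Adaeze 1/24; Chidinma 1/8; Folake 1/24; Gbenga 1/24; Kehinde 1/4; Obafemi 1/8; Temitope 1/4; Yetunde 1/8

Neither parent survives and there are no descendants, so the estate passes to Lanre's siblings and their issue per stirpes.
The estate is divided into 4 equal shares of 1/4 among Temitope, Morounke, Kehinde, Ebele.
Temitope is living and takes 1/4.
Morounke predeceased; the 1/4 allotted to Morounke's branch passes to Morounke's issue by representation.
The 1/4 is divided into 2 equal shares of 1/8 among Bankole, Chidinma.
Bankole predeceased; the 1/8 allotted to Bankole's branch passes to Bankole's issue by representation.
The 1/8 is divided into 3 equal shares of 1/24 among Folake, Gbenga, Adaeze.
Folake is living and takes 1/24.
Gbenga is living and takes 1/24.
Adaeze is living and takes 1/24.
Chidinma is living and takes 1/8.
Kehinde is living and takes 1/4.
Ebele predeceased; the 1/4 allotted to Ebele's branch passes to Ebele's issue by representation.
Abiodun's line is the sole branch at this level, so the full 1/4 passes to Abiodun's issue by representation.
The 1/4 is divided into 2 equal shares of 1/8 among Yetunde, Obafemi.
Yetunde is living and takes 1/8.
Obafemi is living and takes 1/8.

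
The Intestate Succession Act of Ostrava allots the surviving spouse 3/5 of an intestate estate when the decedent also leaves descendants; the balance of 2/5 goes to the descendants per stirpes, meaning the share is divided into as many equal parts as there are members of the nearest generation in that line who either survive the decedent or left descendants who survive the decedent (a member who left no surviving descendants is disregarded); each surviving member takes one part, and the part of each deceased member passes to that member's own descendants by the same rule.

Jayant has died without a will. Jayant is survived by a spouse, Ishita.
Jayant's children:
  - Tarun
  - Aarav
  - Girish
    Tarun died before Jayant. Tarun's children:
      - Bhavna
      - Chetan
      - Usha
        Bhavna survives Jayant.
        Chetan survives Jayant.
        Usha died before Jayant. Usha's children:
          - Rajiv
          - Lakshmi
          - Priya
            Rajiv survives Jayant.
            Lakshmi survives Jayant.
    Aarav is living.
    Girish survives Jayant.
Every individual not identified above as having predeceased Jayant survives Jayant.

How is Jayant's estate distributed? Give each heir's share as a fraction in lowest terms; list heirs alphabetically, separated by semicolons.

Ishita, as surviving spouse, takes 3/5.
The remaining 2/5 passes to Jayant's descendants per stirpes.
The 2/5 is divided into 3 equal shares of 2/15 among Tarun, Aarav, Girish.
Tarun predeceased; the 2/15 allotted to Tarun's branch passes to Tarun's issue by representation.
The 2/15 is divided into 3 equal shares of 2/45 among Bhavna, Chetan, Usha.
Bhavna is living and takes 2/45.
Chetan is living and takes 2/45.
Usha predeceased; the 2/45 allotted to Usha's branch passes to Usha's issue by representation.
The 2/45 is divided into 3 equal shares of 2/135 among Rajiv, Lakshmi, Priya.
Rajiv is living and takes 2/135.
Lakshmi is living and takes 2/135.
Priya is living and takes 2/135.
Aarav is living and takes 2/15.
Girish is living and takes 2/15.

Aarav 2/15; Bhavna 2/45; Chetan 2/45; Girish 2/15; Ishita 3/5; Lakshmi 2/135; Priya 2/135; Rajiv 2/135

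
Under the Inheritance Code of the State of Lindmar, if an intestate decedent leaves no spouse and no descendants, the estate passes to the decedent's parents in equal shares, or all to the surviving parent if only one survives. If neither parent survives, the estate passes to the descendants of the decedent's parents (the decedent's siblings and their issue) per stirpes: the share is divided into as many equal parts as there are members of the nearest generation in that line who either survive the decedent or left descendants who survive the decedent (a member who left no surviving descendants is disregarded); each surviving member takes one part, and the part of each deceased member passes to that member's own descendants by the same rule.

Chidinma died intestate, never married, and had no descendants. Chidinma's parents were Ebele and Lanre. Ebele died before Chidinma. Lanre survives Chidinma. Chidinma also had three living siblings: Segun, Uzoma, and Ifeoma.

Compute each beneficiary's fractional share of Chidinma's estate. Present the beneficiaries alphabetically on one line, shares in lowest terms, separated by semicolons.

Lanre 1

Only one parent, Lanre, survives, so Lanre takes the entire estate. The siblings take nothing because a surviving parent has priority.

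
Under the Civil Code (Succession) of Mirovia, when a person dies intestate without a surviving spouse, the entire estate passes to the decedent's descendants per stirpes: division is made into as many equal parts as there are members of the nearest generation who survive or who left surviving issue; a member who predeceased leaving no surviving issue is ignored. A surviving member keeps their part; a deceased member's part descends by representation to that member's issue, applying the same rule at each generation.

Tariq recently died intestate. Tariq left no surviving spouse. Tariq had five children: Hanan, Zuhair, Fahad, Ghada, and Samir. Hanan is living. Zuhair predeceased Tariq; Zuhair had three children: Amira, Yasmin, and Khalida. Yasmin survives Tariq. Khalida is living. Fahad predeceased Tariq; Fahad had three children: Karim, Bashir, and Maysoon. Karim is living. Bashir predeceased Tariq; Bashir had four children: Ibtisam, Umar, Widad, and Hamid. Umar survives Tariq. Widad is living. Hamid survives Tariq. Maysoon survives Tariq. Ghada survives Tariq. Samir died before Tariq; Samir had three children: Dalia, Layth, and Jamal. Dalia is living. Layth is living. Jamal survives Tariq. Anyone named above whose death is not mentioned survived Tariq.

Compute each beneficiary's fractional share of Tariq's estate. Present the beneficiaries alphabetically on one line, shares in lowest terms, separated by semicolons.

Amira 1/15; Dalia 1/15; Ghada 1/5; Hamid 1/60; Hanan 1/5; Ibtisam 1/60; Jamal 1/15; Karim 1/15; Khalida 1/15; Layth 1/15; Maysoon 1/15; Umar 1/60; Widad 1/60; Yasmin 1/15

There is no surviving spouse, so the entire estate passes to Tariq's descendants per stirpes.
The estate is divided into 5 equal shares of 1/5 among Hanan, Zuhair, Fahad, Ghada, Samir.
Hanan is living and takes 1/5.
Zuhair predeceased; the 1/5 allotted to Zuhair's branch passes to Zuhair's issue by representation.
The 1/5 is divided into 3 equal shares of 1/15 among Amira, Yasmin, Khalida.
Amira is living and takes 1/15.
Yasmin is living and takes 1/15.
Khalida is living and takes 1/15.
Fahad predeceased; the 1/5 allotted to Fahad's branch passes to Fahad's issue by representation.
The 1/5 is divided into 3 equal shares of 1/15 among Karim, Bashir, Maysoon.
Karim is living and takes 1/15.
Bashir predeceased; the 1/15 allotted to Bashir's branch passes to Bashir's issue by representation.
The 1/15 is divided into 4 equal shares of 1/60 among Ibtisam, Umar, Widad, Hamid.
Ibtisam is living and takes 1/60.
Umar is living and takes 1/60.
Widad is living and takes 1/60.
Hamid is living and takes 1/60.
Maysoon is living and takes 1/15.
Ghada is living and takes 1/5.
Samir predeceased; the 1/5 allotted to Samir's branch passes to Samir's issue by representation.
The 1/5 is divided into 3 equal shares of 1/15 among Dalia, Layth, Jamal.
Dalia is living and takes 1/15.
Layth is living and takes 1/15.
Jamal is living and takes 1/15.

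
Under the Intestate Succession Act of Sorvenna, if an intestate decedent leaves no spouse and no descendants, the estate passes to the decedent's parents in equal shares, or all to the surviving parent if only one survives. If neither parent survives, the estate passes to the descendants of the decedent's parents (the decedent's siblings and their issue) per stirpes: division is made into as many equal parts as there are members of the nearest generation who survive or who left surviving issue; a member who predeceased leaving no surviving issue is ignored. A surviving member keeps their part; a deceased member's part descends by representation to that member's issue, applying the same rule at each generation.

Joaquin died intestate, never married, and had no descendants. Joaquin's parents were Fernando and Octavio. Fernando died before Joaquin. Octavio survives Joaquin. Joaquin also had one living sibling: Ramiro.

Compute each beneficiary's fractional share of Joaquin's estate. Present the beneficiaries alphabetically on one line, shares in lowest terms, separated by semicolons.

Octavio 1

Only one parent, Octavio, survives, so Octavio takes the entire estate. The siblings take nothing because a surviving parent has priority.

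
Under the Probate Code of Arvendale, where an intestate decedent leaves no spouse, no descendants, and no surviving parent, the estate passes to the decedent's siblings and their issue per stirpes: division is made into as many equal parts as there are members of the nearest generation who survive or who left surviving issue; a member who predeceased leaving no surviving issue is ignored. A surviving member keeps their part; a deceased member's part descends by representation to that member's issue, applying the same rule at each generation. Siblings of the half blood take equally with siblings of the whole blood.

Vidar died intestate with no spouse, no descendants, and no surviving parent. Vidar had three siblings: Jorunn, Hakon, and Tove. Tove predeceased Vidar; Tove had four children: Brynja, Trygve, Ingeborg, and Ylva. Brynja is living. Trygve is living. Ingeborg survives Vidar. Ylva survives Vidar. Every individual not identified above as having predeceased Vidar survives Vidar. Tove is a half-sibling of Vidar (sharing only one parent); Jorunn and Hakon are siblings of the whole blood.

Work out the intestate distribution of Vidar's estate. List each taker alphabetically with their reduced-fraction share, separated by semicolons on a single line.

No spouse, descendants, or parent survives, so the estate passes to Vidar's siblings per stirpes.
Half-blood and whole-blood siblings take equally under the stated rule.
The estate is divided into 3 equal shares of 1/3 among Jorunn, Hakon, Tove.
Jorunn is living and takes 1/3.
Hakon is living and takes 1/3.
Tove predeceased; the 1/3 allotted to Tove's branch passes to Tove's issue by representation.
The 1/3 is divided into 4 equal shares of 1/12 among Brynja, Trygve, Ingeborg, Ylva.
Brynja is living and takes 1/12.
Trygve is living and takes 1/12.
Ingeborg is living and takes 1/12.
Ylva is living and takes 1/12.

Brynja 1/12; Hakon 1/3; Ingeborg 1/12; Jorunn 1/3; Trygve 1/12; Ylva 1/12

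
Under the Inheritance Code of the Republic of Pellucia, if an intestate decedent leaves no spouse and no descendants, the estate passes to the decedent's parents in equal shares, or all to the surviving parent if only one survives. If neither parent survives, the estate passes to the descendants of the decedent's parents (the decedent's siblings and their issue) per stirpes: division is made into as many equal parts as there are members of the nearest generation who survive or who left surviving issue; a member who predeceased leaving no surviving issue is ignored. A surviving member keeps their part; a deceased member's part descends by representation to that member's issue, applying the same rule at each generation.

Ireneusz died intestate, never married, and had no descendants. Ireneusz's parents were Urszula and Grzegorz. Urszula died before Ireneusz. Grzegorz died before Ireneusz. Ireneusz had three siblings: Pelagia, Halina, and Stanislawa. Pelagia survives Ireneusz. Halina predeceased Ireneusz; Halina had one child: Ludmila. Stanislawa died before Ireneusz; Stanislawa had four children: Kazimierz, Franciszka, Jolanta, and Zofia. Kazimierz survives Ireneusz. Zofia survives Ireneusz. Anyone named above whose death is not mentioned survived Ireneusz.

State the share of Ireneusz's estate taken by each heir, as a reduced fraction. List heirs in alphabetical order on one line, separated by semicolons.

Franciszka 1/12; Jolanta 1/12; Kazimierz 1/12; Ludmila 1/3; Pelagia 1/3; Zofia 1/12

Neither parent survives and there are no descendants, so the estate passes to Ireneusz's siblings and their issue per stirpes.
The estate is divided into 3 equal shares of 1/3 among Pelagia, Halina, Stanislawa.
Pelagia is living and takes 1/3.
Halina predeceased; the 1/3 allotted to Halina's branch passes to Halina's issue by representation.
Ludmila is the sole taker at this level and receives the full 1/3.
Stanislawa predeceased; the 1/3 allotted to Stanislawa's branch passes to Stanislawa's issue by representation.
The 1/3 is divided into 4 equal shares of 1/12 among Kazimierz, Franciszka, Jolanta, Zofia.
Kazimierz is living and takes 1/12.
Franciszka is living and takes 1/12.
Jolanta is living and takes 1/12.
Zofia is living and takes 1/12.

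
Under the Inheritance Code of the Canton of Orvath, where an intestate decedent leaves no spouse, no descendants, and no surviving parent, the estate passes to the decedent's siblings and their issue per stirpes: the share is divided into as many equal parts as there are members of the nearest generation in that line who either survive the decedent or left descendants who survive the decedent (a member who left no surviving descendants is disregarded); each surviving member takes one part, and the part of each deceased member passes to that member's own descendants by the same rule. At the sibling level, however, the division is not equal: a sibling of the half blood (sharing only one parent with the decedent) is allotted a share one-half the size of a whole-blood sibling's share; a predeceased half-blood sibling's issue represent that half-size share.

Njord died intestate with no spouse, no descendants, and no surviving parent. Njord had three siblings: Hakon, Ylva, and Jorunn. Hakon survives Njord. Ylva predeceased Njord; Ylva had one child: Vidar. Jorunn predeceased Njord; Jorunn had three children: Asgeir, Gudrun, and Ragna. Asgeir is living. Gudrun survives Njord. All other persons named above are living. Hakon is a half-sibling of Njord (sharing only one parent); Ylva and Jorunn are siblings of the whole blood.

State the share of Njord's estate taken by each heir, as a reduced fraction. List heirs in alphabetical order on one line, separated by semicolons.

No spouse, descendants, or parent survives, so the estate passes to Njord's siblings per stirpes.
Half-blood siblings count for one-half the weight of whole-blood siblings at the initial division.
Dividing 1 in proportion to weights (total weight 5/2): Hakon (weight 1/2) → 1/5; Ylva (weight 1) → 2/5; Jorunn (weight 1) → 2/5.
Hakon is living and takes 1/5.
Ylva predeceased; the 2/5 allotted to Ylva's branch passes to Ylva's issue by representation.
Vidar is the sole taker at this level and receives the full 2/5.
Jorunn predeceased; the 2/5 allotted to Jorunn's branch passes to Jorunn's issue by representation.
The 2/5 is divided into 3 equal shares of 2/15 among Asgeir, Gudrun, Ragna.
Asgeir is living and takes 2/15.
Gudrun is living and takes 2/15.
Ragna is living and takes 2/15.

Asgeir 2/15; Gudrun 2/15; Hakon 1/5; Ragna 2/15; Vidar 2/5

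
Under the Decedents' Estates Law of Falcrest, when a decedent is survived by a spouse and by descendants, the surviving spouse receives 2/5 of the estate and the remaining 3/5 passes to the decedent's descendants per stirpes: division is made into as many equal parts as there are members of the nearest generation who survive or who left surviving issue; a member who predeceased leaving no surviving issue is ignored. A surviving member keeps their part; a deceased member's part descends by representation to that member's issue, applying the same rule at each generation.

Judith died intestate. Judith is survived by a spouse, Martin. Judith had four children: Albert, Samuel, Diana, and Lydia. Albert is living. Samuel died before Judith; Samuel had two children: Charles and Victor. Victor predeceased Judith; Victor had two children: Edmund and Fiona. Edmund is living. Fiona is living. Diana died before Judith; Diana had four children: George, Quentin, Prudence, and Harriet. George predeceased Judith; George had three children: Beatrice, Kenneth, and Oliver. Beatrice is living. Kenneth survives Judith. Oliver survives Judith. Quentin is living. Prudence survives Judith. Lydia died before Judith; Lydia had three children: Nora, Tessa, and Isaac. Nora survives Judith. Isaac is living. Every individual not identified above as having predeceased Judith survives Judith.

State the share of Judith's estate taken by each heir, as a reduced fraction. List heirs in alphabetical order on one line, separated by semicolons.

Albert 3/20; Beatrice 1/80; Charles 3/40; Edmund 3/80; Fiona 3/80; Harriet 3/80; Isaac 1/20; Kenneth 1/80; Martin 2/5; Nora 1/20; Oliver 1/80; Prudence 3/80; Quentin 3/80; Tessa 1/20

Martin, as surviving spouse, takes 2/5.
The remaining 3/5 passes to Judith's descendants per stirpes.
The 3/5 is divided into 4 equal shares of 3/20 among Albert, Samuel, Diana, Lydia.
Albert is living and takes 3/20.
Samuel predeceased; the 3/20 allotted to Samuel's branch passes to Samuel's issue by representation.
The 3/20 is divided into 2 equal shares of 3/40 among Charles, Victor.
Charles is living and takes 3/40.
Victor predeceased; the 3/40 allotted to Victor's branch passes to Victor's issue by representation.
The 3/40 is divided into 2 equal shares of 3/80 among Edmund, Fiona.
Edmund is living and takes 3/80.
Fiona is living and takes 3/80.
Diana predeceased; the 3/20 allotted to Diana's branch passes to Diana's issue by representation.
The 3/20 is divided into 4 equal shares of 3/80 among George, Quentin, Prudence, Harriet.
George predeceased; the 3/80 allotted to George's branch passes to George's issue by representation.
The 3/80 is divided into 3 equal shares of 1/80 among Beatrice, Kenneth, Oliver.
Beatrice is living and takes 1/80.
Kenneth is living and takes 1/80.
Oliver is living and takes 1/80.
Quentin is living and takes 3/80.
Prudence is living and takes 3/80.
Harriet is living and takes 3/80.
Lydia predeceased; the 3/20 allotted to Lydia's branch passes to Lydia's issue by representation.
The 3/20 is divided into 3 equal shares of 1/20 among Nora, Tessa, Isaac.
Nora is living and takes 1/20.
Tessa is living and takes 1/20.
Isaac is living and takes 1/20.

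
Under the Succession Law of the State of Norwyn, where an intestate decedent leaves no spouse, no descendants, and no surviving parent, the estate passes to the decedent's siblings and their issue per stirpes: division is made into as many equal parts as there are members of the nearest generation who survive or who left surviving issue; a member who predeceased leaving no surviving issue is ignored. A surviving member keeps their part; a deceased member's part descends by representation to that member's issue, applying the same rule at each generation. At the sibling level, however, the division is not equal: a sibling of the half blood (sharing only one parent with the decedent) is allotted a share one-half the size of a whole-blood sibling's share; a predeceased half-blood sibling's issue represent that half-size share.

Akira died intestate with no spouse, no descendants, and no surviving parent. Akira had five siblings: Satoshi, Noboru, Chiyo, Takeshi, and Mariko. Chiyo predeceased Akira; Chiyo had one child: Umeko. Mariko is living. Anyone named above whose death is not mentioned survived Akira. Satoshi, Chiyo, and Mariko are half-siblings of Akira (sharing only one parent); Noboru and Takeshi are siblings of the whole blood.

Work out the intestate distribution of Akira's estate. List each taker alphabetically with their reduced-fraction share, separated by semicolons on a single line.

No spouse, descendants, or parent survives, so the estate passes to Akira's siblings per stirpes.
Half-blood siblings count for one-half the weight of whole-blood siblings at the initial division.
Dividing 1 in proportion to weights (total weight 7/2): Satoshi (weight 1/2) → 1/7; Noboru (weight 1) → 2/7; Chiyo (weight 1/2) → 1/7; Takeshi (weight 1) → 2/7; Mariko (weight 1/2) → 1/7.
Satoshi is living and takes 1/7.
Noboru is living and takes 2/7.
Chiyo predeceased; the 1/7 allotted to Chiyo's branch passes to Chiyo's issue by representation.
Umeko is the sole taker at this level and receives the full 1/7.
Takeshi is living and takes 2/7.
Mariko is living and takes 1/7.

Mariko 1/7; Noboru 2/7; Satoshi 1/7; Takeshi 2/7; Umeko 1/7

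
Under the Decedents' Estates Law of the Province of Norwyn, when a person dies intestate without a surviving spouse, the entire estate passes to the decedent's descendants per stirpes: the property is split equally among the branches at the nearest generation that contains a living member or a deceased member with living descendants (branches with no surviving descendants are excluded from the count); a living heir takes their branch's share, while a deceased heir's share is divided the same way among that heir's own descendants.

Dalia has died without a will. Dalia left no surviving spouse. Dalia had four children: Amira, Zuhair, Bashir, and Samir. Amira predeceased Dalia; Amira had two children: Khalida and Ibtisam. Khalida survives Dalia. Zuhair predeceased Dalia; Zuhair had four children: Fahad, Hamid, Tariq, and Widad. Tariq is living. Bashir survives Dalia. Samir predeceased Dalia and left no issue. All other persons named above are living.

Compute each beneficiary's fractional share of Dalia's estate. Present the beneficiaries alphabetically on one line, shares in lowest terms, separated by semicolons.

Bashir 1/3; Fahad 1/12; Hamid 1/12; Ibtisam 1/6; Khalida 1/6; Tariq 1/12; Widad 1/12

There is no surviving spouse, so the entire estate passes to Dalia's descendants per stirpes.
Samir left no surviving issue, so that branch lapses and is disregarded.
The estate is divided into 3 equal shares of 1/3 among Amira, Zuhair, Bashir.
Amira predeceased; the 1/3 allotted to Amira's branch passes to Amira's issue by representation.
The 1/3 is divided into 2 equal shares of 1/6 among Khalida, Ibtisam.
Khalida is living and takes 1/6.
Ibtisam is living and takes 1/6.
Zuhair predeceased; the 1/3 allotted to Zuhair's branch passes to Zuhair's issue by representation.
The 1/3 is divided into 4 equal shares of 1/12 among Fahad, Hamid, Tariq, Widad.
Fahad is living and takes 1/12.
Hamid is living and takes 1/12.
Tariq is living and takes 1/12.
Widad is living and takes 1/12.
Bashir is living and takes 1/3.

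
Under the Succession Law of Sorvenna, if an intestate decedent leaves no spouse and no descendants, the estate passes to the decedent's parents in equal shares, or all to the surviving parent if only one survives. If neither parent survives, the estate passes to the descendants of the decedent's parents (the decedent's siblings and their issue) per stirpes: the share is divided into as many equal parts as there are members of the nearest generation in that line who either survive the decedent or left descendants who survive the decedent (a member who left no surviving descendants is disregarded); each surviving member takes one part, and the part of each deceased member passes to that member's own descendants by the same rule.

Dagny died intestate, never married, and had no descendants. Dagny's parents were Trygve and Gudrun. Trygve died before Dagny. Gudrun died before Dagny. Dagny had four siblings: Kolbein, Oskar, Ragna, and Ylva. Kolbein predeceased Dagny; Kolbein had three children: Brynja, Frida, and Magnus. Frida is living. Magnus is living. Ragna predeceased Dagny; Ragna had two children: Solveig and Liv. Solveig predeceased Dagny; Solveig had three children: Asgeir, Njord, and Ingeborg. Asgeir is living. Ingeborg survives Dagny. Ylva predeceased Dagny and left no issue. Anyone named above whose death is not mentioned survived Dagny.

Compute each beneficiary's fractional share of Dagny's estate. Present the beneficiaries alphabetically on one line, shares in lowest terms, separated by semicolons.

Asgeir 1/18; Brynja 1/9; Frida 1/9; Ingeborg 1/18; Liv 1/6; Magnus 1/9; Njord 1/18; Oskar 1/3

Neither parent survives and there are no descendants, so the estate passes to Dagny's siblings and their issue per stirpes.
Ylva left no surviving issue, so that branch lapses and is disregarded.
The estate is divided into 3 equal shares of 1/3 among Kolbein, Oskar, Ragna.
Kolbein predeceased; the 1/3 allotted to Kolbein's branch passes to Kolbein's issue by representation.
The 1/3 is divided into 3 equal shares of 1/9 among Brynja, Frida, Magnus.
Brynja is living and takes 1/9.
Frida is living and takes 1/9.
Magnus is living and takes 1/9.
Oskar is living and takes 1/3.
Ragna predeceased; the 1/3 allotted to Ragna's branch passes to Ragna's issue by representation.
The 1/3 is divided into 2 equal shares of 1/6 among Solveig, Liv.
Solveig predeceased; the 1/6 allotted to Solveig's branch passes to Solveig's issue by representation.
The 1/6 is divided into 3 equal shares of 1/18 among Asgeir, Njord, Ingeborg.
Asgeir is living and takes 1/18.
Njord is living and takes 1/18.
Ingeborg is living and takes 1/18.
Liv is living and takes 1/6.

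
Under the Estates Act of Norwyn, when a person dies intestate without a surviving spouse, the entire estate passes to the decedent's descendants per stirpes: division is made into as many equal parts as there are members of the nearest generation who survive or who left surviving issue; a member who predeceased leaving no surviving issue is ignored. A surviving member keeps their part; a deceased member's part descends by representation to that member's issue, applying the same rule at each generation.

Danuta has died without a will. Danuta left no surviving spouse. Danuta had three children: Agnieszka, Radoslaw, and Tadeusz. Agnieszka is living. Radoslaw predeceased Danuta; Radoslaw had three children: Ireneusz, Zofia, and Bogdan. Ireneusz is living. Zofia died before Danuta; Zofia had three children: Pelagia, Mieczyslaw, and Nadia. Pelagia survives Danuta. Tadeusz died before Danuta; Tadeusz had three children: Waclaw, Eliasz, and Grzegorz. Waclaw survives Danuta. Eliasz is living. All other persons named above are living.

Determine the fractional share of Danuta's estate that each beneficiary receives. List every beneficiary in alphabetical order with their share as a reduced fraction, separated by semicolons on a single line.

Agnieszka 1/3; Bogdan 1/9; Eliasz 1/9; Grzegorz 1/9; Ireneusz 1/9; Mieczyslaw 1/27; Nadia 1/27; Pelagia 1/27; Waclaw 1/9

There is no surviving spouse, so the entire estate passes to Danuta's descendants per stirpes.
The estate is divided into 3 equal shares of 1/3 among Agnieszka, Radoslaw, Tadeusz.
Agnieszka is living and takes 1/3.
Radoslaw predeceased; the 1/3 allotted to Radoslaw's branch passes to Radoslaw's issue by representation.
The 1/3 is divided into 3 equal shares of 1/9 among Ireneusz, Zofia, Bogdan.
Ireneusz is living and takes 1/9.
Zofia predeceased; the 1/9 allotted to Zofia's branch passes to Zofia's issue by representation.
The 1/9 is divided into 3 equal shares of 1/27 among Pelagia, Mieczyslaw, Nadia.
Pelagia is living and takes 1/27.
Mieczyslaw is living and takes 1/27.
Nadia is living and takes 1/27.
Bogdan is living and takes 1/9.
Tadeusz predeceased; the 1/3 allotted to Tadeusz's branch passes to Tadeusz's issue by representation.
The 1/3 is divided into 3 equal shares of 1/9 among Waclaw, Eliasz, Grzegorz.
Waclaw is living and takes 1/9.
Eliasz is living and takes 1/9.
Grzegorz is living and takes 1/9.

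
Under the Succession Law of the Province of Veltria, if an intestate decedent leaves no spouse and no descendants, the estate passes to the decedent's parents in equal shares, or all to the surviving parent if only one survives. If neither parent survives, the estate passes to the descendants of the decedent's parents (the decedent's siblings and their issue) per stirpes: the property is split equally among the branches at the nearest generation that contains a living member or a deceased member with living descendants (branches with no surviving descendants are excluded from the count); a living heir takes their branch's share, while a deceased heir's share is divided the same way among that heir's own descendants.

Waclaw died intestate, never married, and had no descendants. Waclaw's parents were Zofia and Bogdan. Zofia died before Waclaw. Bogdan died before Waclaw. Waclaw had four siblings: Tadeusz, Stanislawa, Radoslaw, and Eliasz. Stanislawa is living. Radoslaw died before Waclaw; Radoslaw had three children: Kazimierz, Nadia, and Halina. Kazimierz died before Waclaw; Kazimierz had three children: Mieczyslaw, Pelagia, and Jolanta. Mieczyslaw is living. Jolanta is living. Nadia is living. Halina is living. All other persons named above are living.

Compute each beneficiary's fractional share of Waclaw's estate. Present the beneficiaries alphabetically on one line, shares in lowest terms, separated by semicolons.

Eliasz 1/4; Halina 1/12; Jolanta 1/36; Mieczyslaw 1/36; Nadia 1/12; Pelagia 1/36; Stanislawa 1/4; Tadeusz 1/4

Neither parent survives and there are no descendants, so the estate passes to Waclaw's siblings and their issue per stirpes.
The estate is divided into 4 equal shares of 1/4 among Tadeusz, Stanislawa, Radoslaw, Eliasz.
Tadeusz is living and takes 1/4.
Stanislawa is living and takes 1/4.
Radoslaw predeceased; the 1/4 allotted to Radoslaw's branch passes to Radoslaw's issue by representation.
The 1/4 is divided into 3 equal shares of 1/12 among Kazimierz, Nadia, Halina.
Kazimierz predeceased; the 1/12 allotted to Kazimierz's branch passes to Kazimierz's issue by representation.
The 1/12 is divided into 3 equal shares of 1/36 among Mieczyslaw, Pelagia, Jolanta.
Mieczyslaw is living and takes 1/36.
Pelagia is living and takes 1/36.
Jolanta is living and takes 1/36.
Nadia is living and takes 1/12.
Halina is living and takes 1/12.
Eliasz is living and takes 1/4.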